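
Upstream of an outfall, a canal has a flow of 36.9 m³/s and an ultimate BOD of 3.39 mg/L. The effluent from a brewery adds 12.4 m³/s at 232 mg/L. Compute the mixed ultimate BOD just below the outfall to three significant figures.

60.9 mg/L

Flow-weighted mixing: C = (Q_r C_r + Q_w C_w)/(Q_r + Q_w)
= (36.9×3.39 + 12.4×232)/(36.9 + 12.4) = 3002/49.30 = 60.89 mg/L.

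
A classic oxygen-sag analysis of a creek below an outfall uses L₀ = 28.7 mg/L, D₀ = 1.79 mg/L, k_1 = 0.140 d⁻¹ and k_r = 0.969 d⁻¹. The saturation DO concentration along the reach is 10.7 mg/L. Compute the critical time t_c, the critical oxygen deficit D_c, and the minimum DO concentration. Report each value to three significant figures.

t_c = [1/(k_r−k_1)] ln[(k_r/k_1)(1 − D₀(k_r−k_1)/(k_1 L₀))]
= [1/(0.969−0.140)] ln[(0.969/0.140)(1 − 1.79×0.8290/(0.140×28.7))]
= (1/0.8290) ln[6.921 × 0.6307] = 1.206 × ln(4.365) = 1.206 × 1.474 = 1.778 d.
D_c = (k_1/k_r) L₀ e^(−k_1 t_c) = (0.140/0.969) × 28.7 × e^(−0.140×1.778) = 0.1445 × 28.7 × 0.7797 = 3.233 mg/L.
Minimum DO = C_s − D_c = 10.7 − 3.233 = 7.467 mg/L.

t_c ≈ 1.78 d; D_c ≈ 3.23 mg/L; min DO ≈ 7.47 mg/L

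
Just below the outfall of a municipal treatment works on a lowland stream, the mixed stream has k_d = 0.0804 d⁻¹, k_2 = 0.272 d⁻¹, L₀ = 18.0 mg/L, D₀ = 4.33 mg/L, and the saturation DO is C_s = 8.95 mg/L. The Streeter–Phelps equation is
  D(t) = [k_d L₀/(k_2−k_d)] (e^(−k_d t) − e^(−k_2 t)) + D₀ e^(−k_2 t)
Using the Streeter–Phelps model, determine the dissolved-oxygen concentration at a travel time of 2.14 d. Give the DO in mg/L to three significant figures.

DO ≈ 4.39 mg/L

k_d L₀/(k_2−k_d) = 0.0804×18.0/(0.272−0.0804) = 1.447/0.1916 = 7.553 mg/L.
e^(−k_d t) = e^(−0.0804×2.140) = 0.8419; e^(−k_2 t) = e^(−0.272×2.140) = 0.5587.
D = 7.553 × (0.8419 − 0.5587) + 4.33 × 0.5587 = 2.139 + 2.419 = 4.558 mg/L.
DO = C_s − D = 8.95 − 4.558 = 4.392 mg/L.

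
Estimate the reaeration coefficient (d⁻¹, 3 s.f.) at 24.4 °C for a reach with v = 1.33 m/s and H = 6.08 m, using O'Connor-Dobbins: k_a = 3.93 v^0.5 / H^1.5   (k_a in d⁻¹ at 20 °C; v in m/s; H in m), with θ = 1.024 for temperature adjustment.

k_a ≈ 0.336 d⁻¹

k_a(20) = 3.93 × 1.33^0.5 / 6.08^1.5 = 3.93 × 1.153 / 14.99 = 0.3023 d⁻¹.
k_a(24.4) = 0.3023 × 1.024^(24.4−20) = 0.3023 × 1.110 = 0.3356 d⁻¹.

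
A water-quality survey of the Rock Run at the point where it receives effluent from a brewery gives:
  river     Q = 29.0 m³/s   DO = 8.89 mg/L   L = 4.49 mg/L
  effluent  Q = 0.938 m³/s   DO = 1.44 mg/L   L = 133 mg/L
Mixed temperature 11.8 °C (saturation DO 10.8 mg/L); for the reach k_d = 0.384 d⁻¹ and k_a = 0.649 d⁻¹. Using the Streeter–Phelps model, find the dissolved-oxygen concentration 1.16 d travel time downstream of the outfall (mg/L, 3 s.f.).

Mixed DO = (29.0×8.89 + 0.938×1.44)/(29.0+0.938) = 259.2/29.94 = 8.657 mg/L.
Mixed L₀ = (29.0×4.49 + 0.938×133)/(29.94) = 255.0/29.94 = 8.516 mg/L.
Initial deficit D₀ = C_s − DO₀ = 10.8 − 8.657 = 2.143 mg/L.
D(1.16) = [0.384×8.516/(0.649−0.384)](e^(−0.384×1.16) − e^(−0.649×1.16)) + 2.143 e^(−0.649×1.16)
= 12.34 × (0.6405 − 0.4710) + 2.143 × 0.4710 = 3.102 mg/L.
DO = 10.8 − 3.102 = 7.698 mg/L.

DO ≈ 7.70 mg/L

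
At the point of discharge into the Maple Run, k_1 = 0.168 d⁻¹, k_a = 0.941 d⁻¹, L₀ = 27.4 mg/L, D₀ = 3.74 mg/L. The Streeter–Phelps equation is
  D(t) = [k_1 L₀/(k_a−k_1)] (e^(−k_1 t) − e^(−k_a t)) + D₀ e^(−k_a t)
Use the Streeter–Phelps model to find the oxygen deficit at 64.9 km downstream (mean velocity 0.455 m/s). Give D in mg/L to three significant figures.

D ≈ 4.04 mg/L

Travel time t = x/v = 64.9 km / (0.455 m/s) = 64900 m / 0.455 m/s = 142600 s = 1.651 d.
k_1 L₀/(k_a−k_1) = 0.168×27.4/(0.941−0.168) = 4.603/0.7730 = 5.955 mg/L.
e^(−k_1 t) = e^(−0.168×1.651) = 0.7578; e^(−k_a t) = e^(−0.941×1.651) = 0.2115.
D = 5.955 × (0.7578 − 0.2115) + 3.74 × 0.2115 = 3.253 + 0.7910 = 4.044 mg/L.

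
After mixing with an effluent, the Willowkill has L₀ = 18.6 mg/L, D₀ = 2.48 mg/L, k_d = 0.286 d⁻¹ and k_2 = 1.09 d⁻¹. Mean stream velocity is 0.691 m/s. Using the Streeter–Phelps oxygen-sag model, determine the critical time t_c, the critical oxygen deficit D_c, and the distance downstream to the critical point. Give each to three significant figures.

With k_2/k_d = 3.811 and 1 − D₀(k_2−k_d)/(k_d L₀) = 0.6252,
t_c = ln(3.811 × 0.6252) / (1.09 − 0.286) = ln(2.383) / 0.8040 = 0.8682/0.8040 = 1.080 d.
L(t_c) = L₀ e^(−k_d t_c) = 18.6 × 0.7343 = 13.66 mg/L, and at the critical point k_2 D_c = k_d L, so D_c = (0.286/1.09) × 13.66 = 3.584 mg/L.
x_c = v t_c = 0.691 m/s × 1.080 d × 86400 s/d = 64470 m ≈ 64.5 km.

t_c ≈ 1.08 d; D_c ≈ 3.58 mg/L; x_c ≈ 64.5 km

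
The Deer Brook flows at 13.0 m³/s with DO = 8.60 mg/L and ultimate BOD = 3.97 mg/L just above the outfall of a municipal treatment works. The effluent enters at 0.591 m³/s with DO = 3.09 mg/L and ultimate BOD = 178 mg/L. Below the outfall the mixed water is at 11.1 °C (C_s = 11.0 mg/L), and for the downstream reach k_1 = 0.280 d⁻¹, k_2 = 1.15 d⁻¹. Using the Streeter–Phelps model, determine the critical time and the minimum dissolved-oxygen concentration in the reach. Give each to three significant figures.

t_c ≈ 0.198 d; minimum DO ≈ 8.34 mg/L

Mixed DO = (13.0×8.60 + 0.591×3.09)/(13.0+0.591) = 113.6/13.59 = 8.360 mg/L.
Mixed L₀ = (13.0×3.97 + 0.591×178)/(13.59) = 156.8/13.59 = 11.54 mg/L.
Initial deficit D₀ = C_s − DO₀ = 11.0 − 8.360 = 2.640 mg/L.
t_c = (1/0.8700) ln[(1.15/0.280)(1 − 2.640×0.8700/(0.280×11.54))] = 1.149 × ln(1.188) = 0.1976 d.
D_c = (0.280/1.15) × 11.54 × e^(−0.280×0.1976) = 0.2435 × 11.54 × 0.9462 = 2.658 mg/L.
Minimum DO = 11.0 − 2.658 = 8.342 mg/L.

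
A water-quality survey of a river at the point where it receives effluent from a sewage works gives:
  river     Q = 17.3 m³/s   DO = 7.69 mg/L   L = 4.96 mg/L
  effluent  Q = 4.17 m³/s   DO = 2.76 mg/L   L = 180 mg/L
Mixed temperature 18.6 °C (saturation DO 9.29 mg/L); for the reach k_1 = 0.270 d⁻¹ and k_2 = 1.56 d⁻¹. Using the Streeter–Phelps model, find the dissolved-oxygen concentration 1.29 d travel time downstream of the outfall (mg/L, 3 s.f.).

DO ≈ 4.28 mg/L

Mixed DO = (17.3×7.69 + 4.17×2.76)/(17.3+4.17) = 144.5/21.47 = 6.732 mg/L.
Mixed L₀ = (17.3×4.96 + 4.17×180)/(21.47) = 836.4/21.47 = 38.96 mg/L.
Initial deficit D₀ = C_s − DO₀ = 9.29 − 6.732 = 2.558 mg/L.
D(1.29) = [0.270×38.96/(1.56−0.270)](e^(−0.270×1.29) − e^(−1.56×1.29)) + 2.558 e^(−1.56×1.29)
= 8.154 × (0.7059 − 0.1337) + 2.558 × 0.1337 = 5.008 mg/L.
DO = 9.29 − 5.008 = 4.282 mg/L.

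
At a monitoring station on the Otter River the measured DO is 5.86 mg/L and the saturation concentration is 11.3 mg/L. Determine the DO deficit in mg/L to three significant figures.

D ≈ 5.44 mg/L

D = C_s − C = 11.3 − 5.86 = 5.44 mg/L.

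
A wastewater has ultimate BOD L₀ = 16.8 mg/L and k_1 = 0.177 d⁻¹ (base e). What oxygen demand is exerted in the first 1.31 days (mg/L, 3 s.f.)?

y_t = L₀(1 − e^(−k_1 t)) = 16.8 × (1 − e^(−0.177×1.31))
= 16.8 × (1 − 0.7930) = 16.8 × 0.2070 = 3.477 mg/L.

y ≈ 3.48 mg/L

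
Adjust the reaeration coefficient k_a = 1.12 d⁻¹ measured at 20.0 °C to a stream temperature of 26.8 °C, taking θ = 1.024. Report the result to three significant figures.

k_a(T₂) = k_a(T₁) · θ^(T₂−T₁) = 1.12 × 1.024^(26.8−20.0)
= 1.12 × 1.024^6.80 = 1.12 × 1.175 = 1.316 d⁻¹.

k_a ≈ 1.32 d⁻¹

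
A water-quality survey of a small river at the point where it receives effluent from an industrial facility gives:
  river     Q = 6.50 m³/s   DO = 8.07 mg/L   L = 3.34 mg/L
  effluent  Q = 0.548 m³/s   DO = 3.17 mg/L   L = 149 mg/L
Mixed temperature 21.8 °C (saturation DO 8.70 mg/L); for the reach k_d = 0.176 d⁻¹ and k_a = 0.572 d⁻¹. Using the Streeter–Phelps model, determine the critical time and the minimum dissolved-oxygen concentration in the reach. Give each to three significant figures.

Mixed DO = (6.50×8.07 + 0.548×3.17)/(6.50+0.548) = 54.19/7.048 = 7.689 mg/L.
Mixed L₀ = (6.50×3.34 + 0.548×149)/(7.048) = 103.4/7.048 = 14.67 mg/L.
Initial deficit D₀ = C_s − DO₀ = 8.70 − 7.689 = 1.011 mg/L.
t_c = (1/0.3960) ln[(0.572/0.176)(1 − 1.011×0.3960/(0.176×14.67))] = 2.525 × ln(2.746) = 2.551 d.
D_c = (0.176/0.572) × 14.67 × e^(−0.176×2.551) = 0.3077 × 14.67 × 0.6383 = 2.880 mg/L.
Minimum DO = 8.70 − 2.880 = 5.820 mg/L.

t_c ≈ 2.55 d; minimum DO ≈ 5.82 mg/L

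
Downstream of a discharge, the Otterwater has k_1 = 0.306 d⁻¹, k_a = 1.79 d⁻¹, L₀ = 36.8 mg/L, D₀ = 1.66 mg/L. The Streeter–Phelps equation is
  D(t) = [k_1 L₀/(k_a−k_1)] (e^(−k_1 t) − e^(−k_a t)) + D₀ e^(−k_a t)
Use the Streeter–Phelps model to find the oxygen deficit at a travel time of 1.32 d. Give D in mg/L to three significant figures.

D ≈ 4.51 mg/L

k_1 L₀/(k_a−k_1) = 0.306×36.8/(1.79−0.306) = 11.26/1.484 = 7.588 mg/L.
e^(−k_1 t) = e^(−0.306×1.320) = 0.6677; e^(−k_a t) = e^(−1.79×1.320) = 0.09416.
D = 7.588 × (0.6677 − 0.09416) + 1.66 × 0.09416 = 4.352 + 0.1563 = 4.508 mg/L.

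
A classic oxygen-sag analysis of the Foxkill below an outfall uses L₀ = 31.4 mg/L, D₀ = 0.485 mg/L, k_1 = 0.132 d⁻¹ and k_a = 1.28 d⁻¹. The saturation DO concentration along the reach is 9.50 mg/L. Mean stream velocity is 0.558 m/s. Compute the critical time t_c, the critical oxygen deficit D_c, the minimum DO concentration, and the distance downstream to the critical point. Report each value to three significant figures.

t_c = [1/(k_a−k_1)] ln[(k_a/k_1)(1 − D₀(k_a−k_1)/(k_1 L₀))]
= [1/(1.28−0.132)] ln[(1.28/0.132)(1 − 0.485×1.148/(0.132×31.4))]
= (1/1.148) ln[9.697 × 0.8657] = 0.8711 × ln(8.394) = 0.8711 × 2.128 = 1.853 d.
D_c = (k_1/k_a) L₀ e^(−k_1 t_c) = (0.132/1.28) × 31.4 × e^(−0.132×1.853) = 0.1031 × 31.4 × 0.7830 = 2.535 mg/L.
Minimum DO = C_s − D_c = 9.50 − 2.535 = 6.965 mg/L.
x_c = v t_c = 0.558 m/s × 1.853 d × 86400 s/d = 89350 m ≈ 89.3 km.

t_c ≈ 1.85 d; D_c ≈ 2.54 mg/L; min DO ≈ 6.96 mg/L; x_c ≈ 89.3 km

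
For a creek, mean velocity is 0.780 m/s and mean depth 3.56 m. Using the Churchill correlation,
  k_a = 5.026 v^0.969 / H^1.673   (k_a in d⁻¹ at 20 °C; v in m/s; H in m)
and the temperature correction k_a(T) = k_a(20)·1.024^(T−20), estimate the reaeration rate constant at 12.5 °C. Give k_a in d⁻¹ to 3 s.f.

k_a(20) = 5.026 × 0.780^0.969 / 3.56^1.673 = 5.026 × 0.7860 / 8.367 = 0.4722 d⁻¹.
k_a(12.5) = 0.4722 × 1.024^(12.5−20) = 0.4722 × 0.8370 = 0.3952 d⁻¹.

k_a ≈ 0.395 d⁻¹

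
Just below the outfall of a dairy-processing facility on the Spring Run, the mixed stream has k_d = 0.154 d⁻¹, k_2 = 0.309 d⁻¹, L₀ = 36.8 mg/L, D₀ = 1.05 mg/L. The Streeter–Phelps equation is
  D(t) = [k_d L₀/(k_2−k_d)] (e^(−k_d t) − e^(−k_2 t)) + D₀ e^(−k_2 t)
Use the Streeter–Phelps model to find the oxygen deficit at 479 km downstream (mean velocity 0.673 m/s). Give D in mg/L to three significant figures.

Travel time t = x/v = 479 km / (0.673 m/s) = 479000 m / 0.673 m/s = 711700 s = 8.238 d.
k_d L₀/(k_2−k_d) = 0.154×36.8/(0.309−0.154) = 5.667/0.1550 = 36.56 mg/L.
e^(−k_d t) = e^(−0.154×8.238) = 0.2812; e^(−k_2 t) = e^(−0.309×8.238) = 0.07844.
D = 36.56 × (0.2812 − 0.07844) + 1.05 × 0.07844 = 7.414 + 0.08236 = 7.497 mg/L.

D ≈ 7.50 mg/L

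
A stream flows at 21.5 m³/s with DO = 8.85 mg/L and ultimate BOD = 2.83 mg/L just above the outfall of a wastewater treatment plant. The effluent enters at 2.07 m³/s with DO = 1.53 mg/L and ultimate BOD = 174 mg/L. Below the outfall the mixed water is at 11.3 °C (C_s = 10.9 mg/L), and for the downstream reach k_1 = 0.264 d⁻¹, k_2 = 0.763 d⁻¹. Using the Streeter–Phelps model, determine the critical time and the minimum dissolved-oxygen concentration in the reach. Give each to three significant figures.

t_c ≈ 1.45 d; minimum DO ≈ 6.69 mg/L

Mixed DO = (21.5×8.85 + 2.07×1.53)/(21.5+2.07) = 193.4/23.57 = 8.207 mg/L.
Mixed L₀ = (21.5×2.83 + 2.07×174)/(23.57) = 421.0/23.57 = 17.86 mg/L.
Initial deficit D₀ = C_s − DO₀ = 10.9 − 8.207 = 2.693 mg/L.
t_c = (1/0.4990) ln[(0.763/0.264)(1 − 2.693×0.4990/(0.264×17.86))] = 2.004 × ln(2.067) = 1.455 d.
D_c = (0.264/0.763) × 17.86 × e^(−0.264×1.455) = 0.3460 × 17.86 × 0.6811 = 4.210 mg/L.
Minimum DO = 10.9 − 4.210 = 6.690 mg/L.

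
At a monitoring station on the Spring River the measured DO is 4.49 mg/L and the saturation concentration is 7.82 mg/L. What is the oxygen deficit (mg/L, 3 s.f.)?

D ≈ 3.33 mg/L

D = C_s − C = 7.82 − 4.49 = 3.33 mg/L.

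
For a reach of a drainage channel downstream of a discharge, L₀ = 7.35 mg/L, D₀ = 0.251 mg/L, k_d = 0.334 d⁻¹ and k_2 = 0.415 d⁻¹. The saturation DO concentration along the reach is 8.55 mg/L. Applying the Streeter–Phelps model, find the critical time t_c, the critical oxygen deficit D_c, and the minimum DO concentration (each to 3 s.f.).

With k_2/k_d = 1.243 and 1 − D₀(k_2−k_d)/(k_d L₀) = 0.9917,
t_c = ln(1.243 × 0.9917) / (0.415 − 0.334) = ln(1.232) / 0.08100 = 0.2088/0.08100 = 2.578 d.
L(t_c) = L₀ e^(−k_d t_c) = 7.35 × 0.4227 = 3.107 mg/L, and at the critical point k_2 D_c = k_d L, so D_c = (0.334/0.415) × 3.107 = 2.501 mg/L.
Minimum DO = C_s − D_c = 8.55 − 2.501 = 6.049 mg/L.

t_c ≈ 2.58 d; D_c ≈ 2.50 mg/L; min DO ≈ 6.05 mg/L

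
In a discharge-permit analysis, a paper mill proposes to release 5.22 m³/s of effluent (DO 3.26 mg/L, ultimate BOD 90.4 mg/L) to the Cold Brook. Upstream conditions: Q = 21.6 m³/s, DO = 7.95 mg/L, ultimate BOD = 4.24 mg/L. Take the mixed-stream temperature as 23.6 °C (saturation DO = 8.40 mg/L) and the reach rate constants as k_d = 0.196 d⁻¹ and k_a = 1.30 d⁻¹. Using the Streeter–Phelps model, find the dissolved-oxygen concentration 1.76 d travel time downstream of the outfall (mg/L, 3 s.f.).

Mixed DO = (21.6×7.95 + 5.22×3.26)/(21.6+5.22) = 188.7/26.82 = 7.037 mg/L.
Mixed L₀ = (21.6×4.24 + 5.22×90.4)/(26.82) = 563.5/26.82 = 21.01 mg/L.
Initial deficit D₀ = C_s − DO₀ = 8.40 − 7.037 = 1.363 mg/L.
D(1.76) = [0.196×21.01/(1.30−0.196)](e^(−0.196×1.76) − e^(−1.30×1.76)) + 1.363 e^(−1.30×1.76)
= 3.730 × (0.7082 − 0.1015) + 1.363 × 0.1015 = 2.402 mg/L.
DO = 8.40 − 2.402 = 5.998 mg/L.

DO ≈ 6.00 mg/L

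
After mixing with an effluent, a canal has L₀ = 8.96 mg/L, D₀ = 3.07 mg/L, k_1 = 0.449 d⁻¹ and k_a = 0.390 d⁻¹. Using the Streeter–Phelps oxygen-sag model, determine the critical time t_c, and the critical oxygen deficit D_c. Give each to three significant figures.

t_c ≈ 1.64 d; D_c ≈ 4.94 mg/L

With k_a/k_1 = 0.8686 and 1 − D₀(k_a−k_1)/(k_1 L₀) = 1.045,
t_c = ln(0.8686 × 1.045) / (0.390 − 0.449) = ln(0.9077) / -0.05900 = -0.09684/-0.05900 = 1.641 d.
D_c = (k_1/k_a) L₀ e^(−k_1 t_c) = (0.449/0.390) × 8.96 × e^(−0.449×1.641) = 1.151 × 8.96 × 0.4786 = 4.937 mg/L.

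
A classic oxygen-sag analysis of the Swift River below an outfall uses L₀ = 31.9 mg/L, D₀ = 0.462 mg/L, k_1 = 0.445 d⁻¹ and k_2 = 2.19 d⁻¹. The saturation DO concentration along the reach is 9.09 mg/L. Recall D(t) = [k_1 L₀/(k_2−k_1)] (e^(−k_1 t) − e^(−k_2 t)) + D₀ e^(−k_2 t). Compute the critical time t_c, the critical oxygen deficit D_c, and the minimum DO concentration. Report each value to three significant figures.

t_c ≈ 0.880 d; D_c ≈ 4.38 mg/L; min DO ≈ 4.71 mg/L

With k_2/k_1 = 4.921 and 1 − D₀(k_2−k_1)/(k_1 L₀) = 0.9432,
t_c = ln(4.921 × 0.9432) / (2.19 − 0.445) = ln(4.642) / 1.745 = 1.535/1.745 = 0.8797 d.
D_c = (k_1/k_2) L₀ e^(−k_1 t_c) = (0.445/2.19) × 31.9 × e^(−0.445×0.8797) = 0.2032 × 31.9 × 0.6761 = 4.382 mg/L.
Minimum DO = C_s − D_c = 9.09 − 4.382 = 4.708 mg/L.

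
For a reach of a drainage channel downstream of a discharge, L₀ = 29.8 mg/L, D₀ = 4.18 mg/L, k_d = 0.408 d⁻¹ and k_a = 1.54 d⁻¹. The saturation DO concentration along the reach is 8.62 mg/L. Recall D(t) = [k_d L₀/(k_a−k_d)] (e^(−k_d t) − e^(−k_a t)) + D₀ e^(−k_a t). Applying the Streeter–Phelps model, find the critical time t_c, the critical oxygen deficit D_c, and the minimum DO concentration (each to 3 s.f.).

With k_a/k_d = 3.775 and 1 − D₀(k_a−k_d)/(k_d L₀) = 0.6108,
t_c = ln(3.775 × 0.6108) / (1.54 − 0.408) = ln(2.306) / 1.132 = 0.8353/1.132 = 0.7379 d.
D_c = (k_d/k_a) L₀ e^(−k_d t_c) = (0.408/1.54) × 29.8 × e^(−0.408×0.7379) = 0.2649 × 29.8 × 0.7400 = 5.843 mg/L.
Minimum DO = C_s − D_c = 8.62 − 5.843 = 2.777 mg/L.

t_c ≈ 0.738 d; D_c ≈ 5.84 mg/L; min DO ≈ 2.78 mg/L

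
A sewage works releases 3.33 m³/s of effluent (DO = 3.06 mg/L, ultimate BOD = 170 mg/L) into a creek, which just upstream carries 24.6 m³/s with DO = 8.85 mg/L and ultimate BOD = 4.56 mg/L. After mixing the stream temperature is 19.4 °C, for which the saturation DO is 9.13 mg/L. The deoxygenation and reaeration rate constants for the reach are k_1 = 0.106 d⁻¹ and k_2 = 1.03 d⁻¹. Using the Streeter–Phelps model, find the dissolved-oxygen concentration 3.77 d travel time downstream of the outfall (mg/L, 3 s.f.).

DO ≈ 7.30 mg/L

Mixed DO = (24.6×8.85 + 3.33×3.06)/(24.6+3.33) = 227.9/27.93 = 8.160 mg/L.
Mixed L₀ = (24.6×4.56 + 3.33×170)/(27.93) = 678.3/27.93 = 24.28 mg/L.
Initial deficit D₀ = C_s − DO₀ = 9.13 − 8.160 = 0.9703 mg/L.
D(3.77) = [0.106×24.28/(1.03−0.106)](e^(−0.106×3.77) − e^(−1.03×3.77)) + 0.9703 e^(−1.03×3.77)
= 2.786 × (0.6706 − 0.02059) + 0.9703 × 0.02059 = 1.831 mg/L.
DO = 9.13 − 1.831 = 7.299 mg/L.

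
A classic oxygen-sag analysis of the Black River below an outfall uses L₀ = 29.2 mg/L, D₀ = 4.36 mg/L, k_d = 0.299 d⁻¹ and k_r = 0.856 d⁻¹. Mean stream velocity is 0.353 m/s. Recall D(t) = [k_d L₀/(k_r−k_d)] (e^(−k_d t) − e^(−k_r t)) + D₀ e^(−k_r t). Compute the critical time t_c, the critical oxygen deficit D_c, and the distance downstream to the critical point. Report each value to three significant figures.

t_c ≈ 1.30 d; D_c ≈ 6.91 mg/L; x_c ≈ 39.7 km

At the critical point dD/dt = 0, so k_d L₀ e^(−k_d t) = k_r D. Substituting D(t) from the Streeter–Phelps equation and solving for t gives
t_c = ln[(k_r/k_d)(1 − D₀(k_r−k_d)/(k_d L₀))] / (k_r−k_d).
Here k_r−k_d = 0.5570 d⁻¹ and 1 − D₀(k_r−k_d)/(k_d L₀) = 1 − 4.36×0.5570/(0.299×29.2) = 0.7218, so
t_c = ln(2.863 × 0.7218) / 0.5570 = 0.7259 / 0.5570 = 1.303 d.
D_c = (k_d/k_r) L₀ e^(−k_d t_c) = (0.299/0.856) × 29.2 × e^(−0.299×1.303) = 0.3493 × 29.2 × 0.6773 = 6.908 mg/L.
x_c = v t_c = 0.353 m/s × 1.303 d × 86400 s/d = 39750 m ≈ 39.7 km.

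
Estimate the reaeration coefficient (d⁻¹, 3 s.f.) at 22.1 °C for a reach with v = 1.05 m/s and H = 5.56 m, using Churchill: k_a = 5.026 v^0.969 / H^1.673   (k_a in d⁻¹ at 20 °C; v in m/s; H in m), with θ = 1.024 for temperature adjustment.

k_a ≈ 0.314 d⁻¹

k_a(20) = 5.026 × 1.05^0.969 / 5.56^1.673 = 5.026 × 1.048 / 17.64 = 0.2987 d⁻¹.
k_a(22.1) = 0.2987 × 1.024^(22.1−20) = 0.2987 × 1.051 = 0.3140 d⁻¹.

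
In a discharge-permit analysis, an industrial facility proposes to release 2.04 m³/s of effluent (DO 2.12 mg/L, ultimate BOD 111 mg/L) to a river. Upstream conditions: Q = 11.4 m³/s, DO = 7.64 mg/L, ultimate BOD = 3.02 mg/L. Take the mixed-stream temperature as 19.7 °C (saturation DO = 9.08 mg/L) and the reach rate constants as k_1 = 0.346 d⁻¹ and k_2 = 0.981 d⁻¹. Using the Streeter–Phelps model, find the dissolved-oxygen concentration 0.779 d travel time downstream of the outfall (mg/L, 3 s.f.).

DO ≈ 4.87 mg/L

Mixed DO = (11.4×7.64 + 2.04×2.12)/(11.4+2.04) = 91.42/13.44 = 6.802 mg/L.
Mixed L₀ = (11.4×3.02 + 2.04×111)/(13.44) = 260.9/13.44 = 19.41 mg/L.
Initial deficit D₀ = C_s − DO₀ = 9.08 − 6.802 = 2.278 mg/L.
D(0.779) = [0.346×19.41/(0.981−0.346)](e^(−0.346×0.779) − e^(−0.981×0.779)) + 2.278 e^(−0.981×0.779)
= 10.58 × (0.7637 − 0.4657) + 2.278 × 0.4657 = 4.213 mg/L.
DO = 9.08 − 4.213 = 4.867 mg/L.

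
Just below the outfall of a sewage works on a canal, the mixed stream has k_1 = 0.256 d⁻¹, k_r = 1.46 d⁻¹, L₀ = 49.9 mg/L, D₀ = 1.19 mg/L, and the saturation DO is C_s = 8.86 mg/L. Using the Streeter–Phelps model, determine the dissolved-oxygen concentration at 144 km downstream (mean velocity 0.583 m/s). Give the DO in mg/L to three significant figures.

Travel time t = x/v = 144 km / (0.583 m/s) = 144000 m / 0.583 m/s = 247000 s = 2.859 d.
k_1 L₀/(k_r−k_1) = 0.256×49.9/(1.46−0.256) = 12.77/1.204 = 10.61 mg/L.
e^(−k_1 t) = e^(−0.256×2.859) = 0.4810; e^(−k_r t) = e^(−1.46×2.859) = 0.01539.
D = 10.61 × (0.4810 − 0.01539) + 1.19 × 0.01539 = 4.940 + 0.01832 = 4.959 mg/L.
DO = C_s − D = 8.86 − 4.959 = 3.901 mg/L.

DO ≈ 3.90 mg/L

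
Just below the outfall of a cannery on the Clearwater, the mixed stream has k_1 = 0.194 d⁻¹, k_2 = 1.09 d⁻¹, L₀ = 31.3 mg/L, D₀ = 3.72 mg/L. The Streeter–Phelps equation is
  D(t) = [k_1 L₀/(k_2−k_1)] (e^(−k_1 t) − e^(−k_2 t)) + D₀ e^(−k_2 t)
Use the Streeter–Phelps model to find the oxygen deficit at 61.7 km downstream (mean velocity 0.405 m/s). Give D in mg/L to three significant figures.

D ≈ 4.37 mg/L

Travel time t = x/v = 61.7 km / (0.405 m/s) = 61700 m / 0.405 m/s = 152300 s = 1.763 d.
k_1 L₀/(k_2−k_1) = 0.194×31.3/(1.09−0.194) = 6.072/0.8960 = 6.777 mg/L.
e^(−k_1 t) = e^(−0.194×1.763) = 0.7103; e^(−k_2 t) = e^(−1.09×1.763) = 0.1463.
D = 6.777 × (0.7103 − 0.1463) + 3.72 × 0.1463 = 3.822 + 0.5443 = 4.366 mg/L.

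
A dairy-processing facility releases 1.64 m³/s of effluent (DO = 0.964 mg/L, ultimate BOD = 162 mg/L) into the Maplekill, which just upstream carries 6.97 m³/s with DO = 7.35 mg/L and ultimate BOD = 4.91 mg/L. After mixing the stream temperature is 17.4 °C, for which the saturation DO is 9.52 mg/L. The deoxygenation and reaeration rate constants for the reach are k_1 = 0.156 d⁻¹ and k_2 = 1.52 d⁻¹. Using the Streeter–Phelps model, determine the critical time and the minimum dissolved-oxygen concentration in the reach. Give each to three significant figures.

Mixed DO = (6.97×7.35 + 1.64×0.964)/(6.97+1.64) = 52.81/8.610 = 6.134 mg/L.
Mixed L₀ = (6.97×4.91 + 1.64×162)/(8.610) = 299.9/8.610 = 34.83 mg/L.
Initial deficit D₀ = C_s − DO₀ = 9.52 − 6.134 = 3.386 mg/L.
t_c = (1/1.364) ln[(1.52/0.156)(1 − 3.386×1.364/(0.156×34.83))] = 0.7331 × ln(1.461) = 0.2779 d.
D_c = (0.156/1.52) × 34.83 × e^(−0.156×0.2779) = 0.1026 × 34.83 × 0.9576 = 3.423 mg/L.
Minimum DO = 9.52 − 3.423 = 6.097 mg/L.

t_c ≈ 0.278 d; minimum DO ≈ 6.10 mg/L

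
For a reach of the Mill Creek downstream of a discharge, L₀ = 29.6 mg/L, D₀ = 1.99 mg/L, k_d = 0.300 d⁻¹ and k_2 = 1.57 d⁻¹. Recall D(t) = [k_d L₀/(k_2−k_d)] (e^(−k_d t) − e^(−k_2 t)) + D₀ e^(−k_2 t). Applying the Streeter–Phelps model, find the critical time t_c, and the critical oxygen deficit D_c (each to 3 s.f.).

With k_2/k_d = 5.233 and 1 − D₀(k_2−k_d)/(k_d L₀) = 0.7154,
t_c = ln(5.233 × 0.7154) / (1.57 − 0.300) = ln(3.744) / 1.270 = 1.320/1.270 = 1.039 d.
D_c = (k_d/k_2) L₀ e^(−k_d t_c) = (0.300/1.57) × 29.6 × e^(−0.300×1.039) = 0.1911 × 29.6 × 0.7321 = 4.141 mg/L.

t_c ≈ 1.04 d; D_c ≈ 4.14 mg/L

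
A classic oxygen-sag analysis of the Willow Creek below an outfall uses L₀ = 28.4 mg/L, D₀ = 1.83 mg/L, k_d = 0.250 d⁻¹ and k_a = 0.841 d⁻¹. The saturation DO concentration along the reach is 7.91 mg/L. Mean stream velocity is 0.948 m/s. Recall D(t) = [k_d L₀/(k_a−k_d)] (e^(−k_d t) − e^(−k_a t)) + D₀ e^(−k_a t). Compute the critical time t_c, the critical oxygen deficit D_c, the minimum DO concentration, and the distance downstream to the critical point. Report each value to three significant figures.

t_c = [1/(k_a−k_d)] ln[(k_a/k_d)(1 − D₀(k_a−k_d)/(k_d L₀))]
= [1/(0.841−0.250)] ln[(0.841/0.250)(1 − 1.83×0.5910/(0.250×28.4))]
= (1/0.5910) ln[3.364 × 0.8477] = 1.692 × ln(2.852) = 1.692 × 1.048 = 1.773 d.
L(t_c) = L₀ e^(−k_d t_c) = 28.4 × 0.6419 = 18.23 mg/L, and at the critical point k_a D_c = k_d L, so D_c = (0.250/0.841) × 18.23 = 5.419 mg/L.
Minimum DO = C_s − D_c = 7.91 − 5.419 = 2.491 mg/L.
x_c = v t_c = 0.948 m/s × 1.773 d × 86400 s/d = 145200 m ≈ 145 km.

t_c ≈ 1.77 d; D_c ≈ 5.42 mg/L; min DO ≈ 2.49 mg/L; x_c ≈ 145 km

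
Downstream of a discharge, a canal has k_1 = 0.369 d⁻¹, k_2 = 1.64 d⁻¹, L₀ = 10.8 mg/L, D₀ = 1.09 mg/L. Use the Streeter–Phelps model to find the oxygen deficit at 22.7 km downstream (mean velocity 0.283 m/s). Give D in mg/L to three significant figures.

D ≈ 1.78 mg/L

Travel time t = x/v = 22.7 km / (0.283 m/s) = 22700 m / 0.283 m/s = 80210 s = 0.9284 d.
k_1 L₀/(k_2−k_1) = 0.369×10.8/(1.64−0.369) = 3.985/1.271 = 3.135 mg/L.
e^(−k_1 t) = e^(−0.369×0.9284) = 0.7099; e^(−k_2 t) = e^(−1.64×0.9284) = 0.2182.
D = 3.135 × (0.7099 − 0.2182) + 1.09 × 0.2182 = 1.542 + 0.2378 = 1.780 mg/L.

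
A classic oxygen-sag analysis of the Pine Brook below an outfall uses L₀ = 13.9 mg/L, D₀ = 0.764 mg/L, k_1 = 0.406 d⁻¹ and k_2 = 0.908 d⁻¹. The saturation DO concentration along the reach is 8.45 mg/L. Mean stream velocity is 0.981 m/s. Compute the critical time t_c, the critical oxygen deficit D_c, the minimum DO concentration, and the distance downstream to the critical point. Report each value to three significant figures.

t_c ≈ 1.46 d; D_c ≈ 3.43 mg/L; min DO ≈ 5.02 mg/L; x_c ≈ 124 km

t_c = [1/(k_2−k_1)] ln[(k_2/k_1)(1 − D₀(k_2−k_1)/(k_1 L₀))]
= [1/(0.908−0.406)] ln[(0.908/0.406)(1 − 0.764×0.5020/(0.406×13.9))]
= (1/0.5020) ln[2.236 × 0.9320] = 1.992 × ln(2.084) = 1.992 × 0.7345 = 1.463 d.
L(t_c) = L₀ e^(−k_1 t_c) = 13.9 × 0.5521 = 7.674 mg/L, and at the critical point k_2 D_c = k_1 L, so D_c = (0.406/0.908) × 7.674 = 3.431 mg/L.
Minimum DO = C_s − D_c = 8.45 − 3.431 = 5.019 mg/L.
x_c = v t_c = 0.981 m/s × 1.463 d × 86400 s/d = 124000 m ≈ 124 km.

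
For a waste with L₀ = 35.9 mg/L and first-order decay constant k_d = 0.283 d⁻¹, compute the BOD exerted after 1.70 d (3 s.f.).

y ≈ 13.7 mg/L

y_t = L₀(1 − e^(−k_d t)) = 35.9 × (1 − e^(−0.283×1.70))
= 35.9 × (1 − 0.6181) = 35.9 × 0.3819 = 13.71 mg/L.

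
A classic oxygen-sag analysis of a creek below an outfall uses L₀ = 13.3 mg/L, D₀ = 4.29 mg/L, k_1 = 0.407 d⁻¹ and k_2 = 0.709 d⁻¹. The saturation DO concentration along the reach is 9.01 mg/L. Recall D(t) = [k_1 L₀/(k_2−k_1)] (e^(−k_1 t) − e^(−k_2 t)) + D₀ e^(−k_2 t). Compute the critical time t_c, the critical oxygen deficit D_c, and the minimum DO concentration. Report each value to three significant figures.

t_c ≈ 0.932 d; D_c ≈ 5.22 mg/L; min DO ≈ 3.79 mg/L

With k_2/k_1 = 1.742 and 1 − D₀(k_2−k_1)/(k_1 L₀) = 0.7607,
t_c = ln(1.742 × 0.7607) / (0.709 − 0.407) = ln(1.325) / 0.3020 = 0.2815/0.3020 = 0.9320 d.
D_c = (k_1/k_2) L₀ e^(−k_1 t_c) = (0.407/0.709) × 13.3 × e^(−0.407×0.9320) = 0.5740 × 13.3 × 0.6843 = 5.225 mg/L.
Minimum DO = C_s − D_c = 9.01 − 5.225 = 3.785 mg/L.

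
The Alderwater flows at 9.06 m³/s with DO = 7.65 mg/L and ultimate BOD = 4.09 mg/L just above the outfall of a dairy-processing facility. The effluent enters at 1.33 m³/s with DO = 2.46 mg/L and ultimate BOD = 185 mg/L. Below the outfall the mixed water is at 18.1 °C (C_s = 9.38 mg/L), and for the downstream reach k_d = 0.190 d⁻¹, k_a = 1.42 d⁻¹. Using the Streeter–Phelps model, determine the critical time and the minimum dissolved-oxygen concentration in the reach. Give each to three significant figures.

t_c ≈ 0.951 d; minimum DO ≈ 6.34 mg/L

Mixed DO = (9.06×7.65 + 1.33×2.46)/(9.06+1.33) = 72.58/10.39 = 6.986 mg/L.
Mixed L₀ = (9.06×4.09 + 1.33×185)/(10.39) = 283.1/10.39 = 27.25 mg/L.
Initial deficit D₀ = C_s − DO₀ = 9.38 − 6.986 = 2.394 mg/L.
t_c = (1/1.230) ln[(1.42/0.190)(1 − 2.394×1.230/(0.190×27.25))] = 0.8130 × ln(3.222) = 0.9513 d.
D_c = (0.190/1.42) × 27.25 × e^(−0.190×0.9513) = 0.1338 × 27.25 × 0.8347 = 3.043 mg/L.
Minimum DO = 9.38 − 3.043 = 6.337 mg/L.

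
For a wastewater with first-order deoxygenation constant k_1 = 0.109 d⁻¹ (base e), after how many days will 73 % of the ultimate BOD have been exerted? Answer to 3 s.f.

y/L₀ = 1 − e^(−k_1 t) = 0.73 ⇒ e^(−k_1 t) = 0.270
t = −ln(0.270) / 0.109 = 1.309 / 0.109 = 12.01 d.

t ≈ 12.0 d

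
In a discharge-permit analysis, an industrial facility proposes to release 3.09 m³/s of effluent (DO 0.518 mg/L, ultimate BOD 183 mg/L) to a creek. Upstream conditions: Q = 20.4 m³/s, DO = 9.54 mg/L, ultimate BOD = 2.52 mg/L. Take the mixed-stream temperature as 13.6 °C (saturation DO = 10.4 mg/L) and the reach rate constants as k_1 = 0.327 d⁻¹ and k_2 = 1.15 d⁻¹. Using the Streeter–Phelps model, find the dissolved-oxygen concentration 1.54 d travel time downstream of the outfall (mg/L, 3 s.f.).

DO ≈ 5.52 mg/L

Mixed DO = (20.4×9.54 + 3.09×0.518)/(20.4+3.09) = 196.2/23.49 = 8.353 mg/L.
Mixed L₀ = (20.4×2.52 + 3.09×183)/(23.49) = 616.9/23.49 = 26.26 mg/L.
Initial deficit D₀ = C_s − DO₀ = 10.4 − 8.353 = 2.047 mg/L.
D(1.54) = [0.327×26.26/(1.15−0.327)](e^(−0.327×1.54) − e^(−1.15×1.54)) + 2.047 e^(−1.15×1.54)
= 10.43 × (0.6044 − 0.1702) + 2.047 × 0.1702 = 4.879 mg/L.
DO = 10.4 − 4.879 = 5.521 mg/L.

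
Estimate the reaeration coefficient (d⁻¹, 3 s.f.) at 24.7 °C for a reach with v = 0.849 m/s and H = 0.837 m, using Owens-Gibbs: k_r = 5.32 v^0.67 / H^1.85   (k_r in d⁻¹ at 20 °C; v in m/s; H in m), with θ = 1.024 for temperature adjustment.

k_r ≈ 7.41 d⁻¹

k_r(20) = 5.32 × 0.849^0.67 / 0.837^1.85 = 5.32 × 0.8961 / 0.7195 = 6.626 d⁻¹.
k_r(24.7) = 6.626 × 1.024^(24.7−20) = 6.626 × 1.118 = 7.407 d⁻¹.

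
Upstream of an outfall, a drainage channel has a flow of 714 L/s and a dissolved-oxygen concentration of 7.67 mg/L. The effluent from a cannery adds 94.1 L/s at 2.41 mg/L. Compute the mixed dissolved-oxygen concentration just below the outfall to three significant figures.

Flow-weighted mixing: C = (Q_r C_r + Q_w C_w)/(Q_r + Q_w)
= (714×7.67 + 94.1×2.41)/(714 + 94.1) = 5703/808.1 = 7.057 mg/L.

7.06 mg/L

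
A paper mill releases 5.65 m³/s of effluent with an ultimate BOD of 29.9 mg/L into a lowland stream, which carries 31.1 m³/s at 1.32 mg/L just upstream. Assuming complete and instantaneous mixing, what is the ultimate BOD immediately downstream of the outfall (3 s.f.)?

5.71 mg/L

Flow-weighted mixing: C = (Q_r C_r + Q_w C_w)/(Q_r + Q_w)
= (31.1×1.32 + 5.65×29.9)/(31.1 + 5.65) = 210.0/36.75 = 5.714 mg/L.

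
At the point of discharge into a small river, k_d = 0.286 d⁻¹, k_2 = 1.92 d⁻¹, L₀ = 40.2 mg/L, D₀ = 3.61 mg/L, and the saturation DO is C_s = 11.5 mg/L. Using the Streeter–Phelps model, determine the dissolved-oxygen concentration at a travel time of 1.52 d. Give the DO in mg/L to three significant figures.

DO ≈ 7.13 mg/L

k_d L₀/(k_2−k_d) = 0.286×40.2/(1.92−0.286) = 11.50/1.634 = 7.036 mg/L.
e^(−k_d t) = e^(−0.286×1.520) = 0.6474; e^(−k_2 t) = e^(−1.92×1.520) = 0.05402.
D = 7.036 × (0.6474 − 0.05402) + 3.61 × 0.05402 = 4.175 + 0.1950 = 4.370 mg/L.
DO = C_s − D = 11.5 − 4.370 = 7.130 mg/L.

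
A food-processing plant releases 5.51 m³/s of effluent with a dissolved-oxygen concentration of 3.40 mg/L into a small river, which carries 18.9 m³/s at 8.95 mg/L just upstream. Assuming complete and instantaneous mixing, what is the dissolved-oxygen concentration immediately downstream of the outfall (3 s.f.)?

7.70 mg/L

Flow-weighted mixing: C = (Q_r C_r + Q_w C_w)/(Q_r + Q_w)
= (18.9×8.95 + 5.51×3.40)/(18.9 + 5.51) = 187.9/24.41 = 7.697 mg/L.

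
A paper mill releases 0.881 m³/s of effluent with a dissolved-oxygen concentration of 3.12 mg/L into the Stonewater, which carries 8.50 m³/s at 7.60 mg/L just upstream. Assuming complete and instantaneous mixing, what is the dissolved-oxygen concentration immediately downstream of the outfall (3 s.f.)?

7.18 mg/L

Flow-weighted mixing: C = (Q_r C_r + Q_w C_w)/(Q_r + Q_w)
= (8.50×7.60 + 0.881×3.12)/(8.50 + 0.881) = 67.35/9.381 = 7.179 mg/L.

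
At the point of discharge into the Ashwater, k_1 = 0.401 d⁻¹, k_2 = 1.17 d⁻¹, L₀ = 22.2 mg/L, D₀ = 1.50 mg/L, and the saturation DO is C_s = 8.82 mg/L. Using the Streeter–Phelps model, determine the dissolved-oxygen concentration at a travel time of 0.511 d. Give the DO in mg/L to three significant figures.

k_1 L₀/(k_2−k_1) = 0.401×22.2/(1.17−0.401) = 8.902/0.7690 = 11.58 mg/L.
e^(−k_1 t) = e^(−0.401×0.5110) = 0.8147; e^(−k_2 t) = e^(−1.17×0.5110) = 0.5500.
D = 11.58 × (0.8147 − 0.5500) + 1.50 × 0.5500 = 3.065 + 0.8250 = 3.890 mg/L.
DO = C_s − D = 8.82 − 3.890 = 4.930 mg/L.

DO ≈ 4.93 mg/L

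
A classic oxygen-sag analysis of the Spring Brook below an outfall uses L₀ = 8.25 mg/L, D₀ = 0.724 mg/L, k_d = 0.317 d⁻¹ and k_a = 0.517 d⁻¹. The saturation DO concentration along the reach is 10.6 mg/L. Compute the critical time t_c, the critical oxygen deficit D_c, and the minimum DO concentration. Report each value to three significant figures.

t_c ≈ 2.16 d; D_c ≈ 2.55 mg/L; min DO ≈ 8.05 mg/L

t_c = [1/(k_a−k_d)] ln[(k_a/k_d)(1 − D₀(k_a−k_d)/(k_d L₀))]
= [1/(0.517−0.317)] ln[(0.517/0.317)(1 − 0.724×0.2000/(0.317×8.25))]
= (1/0.2000) ln[1.631 × 0.9446] = 5.000 × ln(1.541) = 5.000 × 0.4322 = 2.161 d.
L(t_c) = L₀ e^(−k_d t_c) = 8.25 × 0.5041 = 4.159 mg/L, and at the critical point k_a D_c = k_d L, so D_c = (0.317/0.517) × 4.159 = 2.550 mg/L.
Minimum DO = C_s − D_c = 10.6 − 2.550 = 8.050 mg/L.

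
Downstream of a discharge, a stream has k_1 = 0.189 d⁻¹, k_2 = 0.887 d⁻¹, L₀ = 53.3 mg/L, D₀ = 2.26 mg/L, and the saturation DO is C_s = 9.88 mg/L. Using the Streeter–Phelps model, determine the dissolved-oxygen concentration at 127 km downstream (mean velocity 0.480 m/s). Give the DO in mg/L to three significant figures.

DO ≈ 2.59 mg/L

Travel time t = x/v = 127 km / (0.480 m/s) = 127000 m / 0.480 m/s = 264600 s = 3.062 d.
k_1 L₀/(k_2−k_1) = 0.189×53.3/(0.887−0.189) = 10.07/0.6980 = 14.43 mg/L.
e^(−k_1 t) = e^(−0.189×3.062) = 0.5606; e^(−k_2 t) = e^(−0.887×3.062) = 0.06612.
D = 14.43 × (0.5606 − 0.06612) + 2.26 × 0.06612 = 7.136 + 0.1494 = 7.286 mg/L.
DO = C_s − D = 9.88 − 7.286 = 2.594 mg/L.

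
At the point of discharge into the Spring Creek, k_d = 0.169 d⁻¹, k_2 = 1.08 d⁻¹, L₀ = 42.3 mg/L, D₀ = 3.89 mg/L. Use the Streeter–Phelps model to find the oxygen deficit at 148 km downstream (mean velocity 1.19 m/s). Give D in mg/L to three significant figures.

D ≈ 5.32 mg/L

Travel time t = x/v = 148 km / (1.19 m/s) = 148000 m / 1.19 m/s = 124400 s = 1.439 d.
k_d L₀/(k_2−k_d) = 0.169×42.3/(1.08−0.169) = 7.149/0.9110 = 7.847 mg/L.
e^(−k_d t) = e^(−0.169×1.439) = 0.7841; e^(−k_2 t) = e^(−1.08×1.439) = 0.2113.
D = 7.847 × (0.7841 − 0.2113) + 3.89 × 0.2113 = 4.495 + 0.8218 = 5.317 mg/L.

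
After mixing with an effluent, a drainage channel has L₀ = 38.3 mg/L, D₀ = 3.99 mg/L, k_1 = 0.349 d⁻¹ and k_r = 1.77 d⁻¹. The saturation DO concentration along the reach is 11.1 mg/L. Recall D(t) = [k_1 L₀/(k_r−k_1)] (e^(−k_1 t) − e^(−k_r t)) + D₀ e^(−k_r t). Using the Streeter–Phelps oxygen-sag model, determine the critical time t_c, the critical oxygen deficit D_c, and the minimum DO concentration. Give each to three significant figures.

At the critical point dD/dt = 0, so k_1 L₀ e^(−k_1 t) = k_r D. Substituting D(t) from the Streeter–Phelps equation and solving for t gives
t_c = ln[(k_r/k_1)(1 − D₀(k_r−k_1)/(k_1 L₀))] / (k_r−k_1).
Here k_r−k_1 = 1.421 d⁻¹ and 1 − D₀(k_r−k_1)/(k_1 L₀) = 1 − 3.99×1.421/(0.349×38.3) = 0.5758, so
t_c = ln(5.072 × 0.5758) / 1.421 = 1.072 / 1.421 = 0.7542 d.
L(t_c) = L₀ e^(−k_1 t_c) = 38.3 × 0.7686 = 29.44 mg/L, and at the critical point k_r D_c = k_1 L, so D_c = (0.349/1.77) × 29.44 = 5.804 mg/L.
Minimum DO = C_s − D_c = 11.1 − 5.804 = 5.296 mg/L.

t_c ≈ 0.754 d; D_c ≈ 5.80 mg/L; min DO ≈ 5.30 mg/L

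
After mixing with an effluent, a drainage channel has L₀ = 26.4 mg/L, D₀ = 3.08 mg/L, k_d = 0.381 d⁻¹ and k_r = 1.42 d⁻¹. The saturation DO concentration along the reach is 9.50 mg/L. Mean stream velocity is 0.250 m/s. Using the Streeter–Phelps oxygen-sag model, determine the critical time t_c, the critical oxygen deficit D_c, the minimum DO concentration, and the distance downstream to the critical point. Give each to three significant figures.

t_c ≈ 0.898 d; D_c ≈ 5.03 mg/L; min DO ≈ 4.47 mg/L; x_c ≈ 19.4 km

With k_r/k_d = 3.727 and 1 − D₀(k_r−k_d)/(k_d L₀) = 0.6818,
t_c = ln(3.727 × 0.6818) / (1.42 − 0.381) = ln(2.541) / 1.039 = 0.9327/1.039 = 0.8977 d.
L(t_c) = L₀ e^(−k_d t_c) = 26.4 × 0.7103 = 18.75 mg/L, and at the critical point k_r D_c = k_d L, so D_c = (0.381/1.42) × 18.75 = 5.032 mg/L.
Minimum DO = C_s − D_c = 9.50 − 5.032 = 4.468 mg/L.
x_c = v t_c = 0.250 m/s × 0.8977 d × 86400 s/d = 19390 m ≈ 19.4 km.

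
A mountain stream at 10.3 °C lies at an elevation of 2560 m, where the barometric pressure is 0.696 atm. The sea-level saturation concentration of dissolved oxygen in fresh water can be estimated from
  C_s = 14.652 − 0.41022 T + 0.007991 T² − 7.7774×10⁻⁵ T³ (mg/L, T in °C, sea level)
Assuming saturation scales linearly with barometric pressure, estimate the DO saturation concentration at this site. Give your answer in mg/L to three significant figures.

At sea level: C_s = 14.652 − 0.41022×10.3 + 0.007991×10.3² − 7.7774×10⁻⁵×10.3³ = 11.19 mg/L.
Pressure correction: C_s' = 11.19 × 0.696 = 7.788 mg/L.

C_s ≈ 7.79 mg/L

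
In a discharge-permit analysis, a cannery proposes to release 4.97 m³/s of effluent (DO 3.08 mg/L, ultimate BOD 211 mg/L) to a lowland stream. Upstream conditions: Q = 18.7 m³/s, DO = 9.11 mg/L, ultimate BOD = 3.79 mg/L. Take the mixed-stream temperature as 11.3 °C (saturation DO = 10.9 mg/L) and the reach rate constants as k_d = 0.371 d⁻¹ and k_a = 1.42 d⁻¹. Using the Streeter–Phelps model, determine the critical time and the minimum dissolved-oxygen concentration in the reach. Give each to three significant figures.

Mixed DO = (18.7×9.11 + 4.97×3.08)/(18.7+4.97) = 185.7/23.67 = 7.844 mg/L.
Mixed L₀ = (18.7×3.79 + 4.97×211)/(23.67) = 1120/23.67 = 47.30 mg/L.
Initial deficit D₀ = C_s − DO₀ = 10.9 − 7.844 = 3.056 mg/L.
t_c = (1/1.049) ln[(1.42/0.371)(1 − 3.056×1.049/(0.371×47.30))] = 0.9533 × ln(3.128) = 1.087 d.
D_c = (0.371/1.42) × 47.30 × e^(−0.371×1.087) = 0.2613 × 47.30 × 0.6681 = 8.256 mg/L.
Minimum DO = 10.9 − 8.256 = 2.644 mg/L.

t_c ≈ 1.09 d; minimum DO ≈ 2.64 mg/L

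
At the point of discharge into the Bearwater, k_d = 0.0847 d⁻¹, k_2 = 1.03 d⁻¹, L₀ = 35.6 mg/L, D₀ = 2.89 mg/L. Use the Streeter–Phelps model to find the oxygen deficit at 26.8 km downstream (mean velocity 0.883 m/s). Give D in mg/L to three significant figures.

D ≈ 2.89 mg/L

Travel time t = x/v = 26.8 km / (0.883 m/s) = 26800 m / 0.883 m/s = 30350 s = 0.3513 d.
k_d L₀/(k_2−k_d) = 0.0847×35.6/(1.03−0.0847) = 3.015/0.9453 = 3.190 mg/L.
e^(−k_d t) = e^(−0.0847×0.3513) = 0.9707; e^(−k_2 t) = e^(−1.03×0.3513) = 0.6964.
D = 3.190 × (0.9707 − 0.6964) + 2.89 × 0.6964 = 0.8749 + 2.013 = 2.888 mg/L.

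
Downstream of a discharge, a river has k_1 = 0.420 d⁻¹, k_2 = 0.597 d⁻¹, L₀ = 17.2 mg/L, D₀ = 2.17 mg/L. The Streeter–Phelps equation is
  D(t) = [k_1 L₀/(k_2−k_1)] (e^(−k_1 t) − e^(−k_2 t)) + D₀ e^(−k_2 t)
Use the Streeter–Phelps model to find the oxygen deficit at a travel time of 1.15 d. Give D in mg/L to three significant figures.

D ≈ 5.73 mg/L

k_1 L₀/(k_2−k_1) = 0.420×17.2/(0.597−0.420) = 7.224/0.1770 = 40.81 mg/L.
e^(−k_1 t) = e^(−0.420×1.150) = 0.6169; e^(−k_2 t) = e^(−0.597×1.150) = 0.5033.
D = 40.81 × (0.6169 − 0.5033) + 2.17 × 0.5033 = 4.637 + 1.092 = 5.729 mg/L.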